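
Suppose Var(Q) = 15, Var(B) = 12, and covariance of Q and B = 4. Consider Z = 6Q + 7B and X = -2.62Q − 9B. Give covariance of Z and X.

covariance of Z and X = -1281.16

By bilinearity, covariance of Z and X = ac·Var(Q) + bd·Var(B) + (ad+bc)·covariance of Q and B, with a=6, b=7, c=-2.62, d=-9.
ac·Var(Q) = 6·(-2.62)·15 = -235.8
bd·Var(B) = 7·(-9)·12 = -756
(ad+bc)·covariance of Q and B = (-72.34)·4 = -289.36
covariance of Z and X = -235.8 + (-756) + (-289.36) = -1281.16.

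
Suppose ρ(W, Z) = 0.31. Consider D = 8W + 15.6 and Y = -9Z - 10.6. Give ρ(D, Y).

Linear rescalings preserve |correlation|; the slopes 8 and -9 have opposite signs, so the correlation flips sign: ρ(D, Y) = −ρ(W, Z) = -0.31.

ρ(D, Y) = -0.31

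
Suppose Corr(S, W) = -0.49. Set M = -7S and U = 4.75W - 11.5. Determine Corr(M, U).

Linear rescalings preserve |correlation|; the slopes -7 and 4.75 have opposite signs, so the correlation flips sign: Corr(M, U) = −Corr(S, W) = 0.49.

Corr(M, U) = 0.49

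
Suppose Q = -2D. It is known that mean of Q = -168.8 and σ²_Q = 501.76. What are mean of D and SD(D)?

From Q = -2D: mean of Q = a·mean of D + b, so mean of D = (mean of Q − b)/a = (-168.8 − 0)/(-2) = 84.4.
SD(Q) = √501.76 = 22.4.
SD(Q) = |a|·SD(D), so SD(D) = 22.4/|-2| = 11.2.

mean of D = 84.4, SD(D) = 11.2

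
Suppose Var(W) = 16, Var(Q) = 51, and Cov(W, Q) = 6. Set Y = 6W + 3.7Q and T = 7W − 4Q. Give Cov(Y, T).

Cov(Y, T) = -71.4

By bilinearity, Cov(Y, T) = ac·Var(W) + bd·Var(Q) + (ad+bc)·Cov(W, Q), with a=6, b=3.7, c=7, d=-4.
ac·Var(W) = 6·7·16 = 672
bd·Var(Q) = 3.7·(-4)·51 = -754.8
(ad+bc)·Cov(W, Q) = (1.9)·6 = 11.4
Cov(Y, T) = 672 + (-754.8) + 11.4 = -71.4.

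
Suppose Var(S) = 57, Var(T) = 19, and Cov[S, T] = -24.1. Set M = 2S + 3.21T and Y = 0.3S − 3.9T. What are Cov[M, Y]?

By bilinearity, Cov[M, Y] = ac·Var(S) + bd·Var(T) + (ad+bc)·Cov[S, T], with a=2, b=3.21, c=0.3, d=-3.9.
ac·Var(S) = 2·0.3·57 = 34.2
bd·Var(T) = 3.21·(-3.9)·19 = -237.861
(ad+bc)·Cov[S, T] = (-6.837)·(-24.1) = 164.7717
Cov[M, Y] = 34.2 + (-237.861) + 164.7717 = -38.8893.

Cov[M, Y] = -38.8893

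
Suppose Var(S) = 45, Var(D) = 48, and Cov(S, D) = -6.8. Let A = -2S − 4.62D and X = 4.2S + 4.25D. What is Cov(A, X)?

Cov(A, X) = -1130.7328

By bilinearity, Cov(A, X) = ac·Var(S) + bd·Var(D) + (ad+bc)·Cov(S, D), with a=-2, b=-4.62, c=4.2, d=4.25.
ac·Var(S) = (-2)·4.2·45 = -378
bd·Var(D) = (-4.62)·4.25·48 = -942.48
(ad+bc)·Cov(S, D) = (-27.904)·(-6.8) = 189.7472
Cov(A, X) = -378 + (-942.48) + 189.7472 = -1130.7328.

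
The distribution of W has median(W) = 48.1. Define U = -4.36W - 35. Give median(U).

median(U) = -244.716

A linear map preserves order up to sign, so median(U) = a·median(W) + b = (-4.36)·48.1 + (-35) = -244.716.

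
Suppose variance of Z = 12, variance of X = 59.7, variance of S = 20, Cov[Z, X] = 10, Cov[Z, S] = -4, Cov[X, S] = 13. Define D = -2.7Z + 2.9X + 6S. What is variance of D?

variance of D = a²·variance of Z + b²·variance of X + c²·variance of S + 2ab·Cov[Z, X] + 2ac·Cov[Z, S] + 2bc·Cov[X, S], with a = -2.7, b = 2.9, c = 6.
= 87.48 + 502.077 + 720 + (-156.6) + 129.6 + 452.4
= 1734.957.

variance of D = 1734.957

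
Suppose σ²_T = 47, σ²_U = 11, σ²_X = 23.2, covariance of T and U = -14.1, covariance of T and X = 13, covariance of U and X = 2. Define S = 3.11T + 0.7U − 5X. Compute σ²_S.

σ²_S = a²·σ²_T + b²·σ²_U + c²·σ²_X + 2ab·covariance of T and U + 2ac·covariance of T and X + 2bc·covariance of U and X, with a = 3.11, b = 0.7, c = -5.
= 454.5887 + 5.39 + 580 + (-61.3914) + (-404.3) + (-14)
= 560.2873.

σ²_S = 560.2873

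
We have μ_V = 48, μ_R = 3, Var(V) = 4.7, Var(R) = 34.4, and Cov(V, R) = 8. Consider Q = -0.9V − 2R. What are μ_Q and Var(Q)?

μ_Q = (-0.9)·μ_V + (-2)·μ_R = (-0.9)·48 + (-2)·3 = -49.2.
Var(Q) = a²·Var(V) + b²·Var(R) + 2ab·Cov(V, R) with a = -0.9, b = -2.
= (-0.9)²·4.7 + (-2)²·34.4 + 2·(-0.9)·(-2)·8
= 3.807 + 137.6 + 28.8 = 170.207.

μ_Q = -49.2, Var(Q) = 170.207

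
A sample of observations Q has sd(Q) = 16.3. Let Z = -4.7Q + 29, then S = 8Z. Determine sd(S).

sd(S) = 612.88

sd(Z) = |-4.7|·16.3 = 76.61.
sd(S) = |8|·76.61 = 612.88.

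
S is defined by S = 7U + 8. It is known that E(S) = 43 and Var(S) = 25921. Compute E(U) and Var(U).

E(U) = 5, Var(U) = 529

From S = 7U + 8: E(S) = a·E(U) + b, so E(U) = (E(S) − b)/a = (43 − 8)/7 = 5.
Var(S) = a²·Var(U), so Var(U) = 25921/7² = 529.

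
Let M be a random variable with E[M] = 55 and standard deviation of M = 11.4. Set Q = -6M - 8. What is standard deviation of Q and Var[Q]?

standard deviation of Q = 68.4, Var[Q] = 4678.56

Q = -6M - 8 is linear with a = -6, b = -8.
standard deviation of Q = |a|·standard deviation of M = |-6|·11.4 = 68.4.
Var[M] = 11.4² = 129.96.
Var[Q] = a²·Var[M] = (-6)²·129.96 = 4678.56 (the additive constant -8 does not affect variance).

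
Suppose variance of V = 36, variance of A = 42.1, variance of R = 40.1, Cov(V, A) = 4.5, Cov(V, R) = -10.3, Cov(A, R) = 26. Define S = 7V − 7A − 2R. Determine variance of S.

variance of S = a²·variance of V + b²·variance of A + c²·variance of R + 2ab·Cov(V, A) + 2ac·Cov(V, R) + 2bc·Cov(A, R), with a = 7, b = -7, c = -2.
= 1764 + 2062.9 + 160.4 + (-441) + 288.4 + 728
= 4562.7.

variance of S = 4562.7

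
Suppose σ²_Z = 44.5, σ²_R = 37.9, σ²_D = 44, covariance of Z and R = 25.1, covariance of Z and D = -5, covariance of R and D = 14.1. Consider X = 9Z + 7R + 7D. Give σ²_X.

σ²_X = a²·σ²_Z + b²·σ²_R + c²·σ²_D + 2ab·covariance of Z and R + 2ac·covariance of Z and D + 2bc·covariance of R and D, with a = 9, b = 7, c = 7.
= 3604.5 + 1857.1 + 2156 + 3162.6 + (-630) + 1381.8
= 11532.

σ²_X = 11532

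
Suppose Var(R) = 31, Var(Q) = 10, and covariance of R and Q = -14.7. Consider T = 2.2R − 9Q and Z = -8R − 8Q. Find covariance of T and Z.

covariance of T and Z = -625.28

By bilinearity, covariance of T and Z = ac·Var(R) + bd·Var(Q) + (ad+bc)·covariance of R and Q, with a=2.2, b=-9, c=-8, d=-8.
ac·Var(R) = 2.2·(-8)·31 = -545.6
bd·Var(Q) = (-9)·(-8)·10 = 720
(ad+bc)·covariance of R and Q = (54.4)·(-14.7) = -799.68
covariance of T and Z = -545.6 + 720 + (-799.68) = -625.28.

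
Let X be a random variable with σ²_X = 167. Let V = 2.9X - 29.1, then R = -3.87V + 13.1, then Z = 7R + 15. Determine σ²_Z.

σ²_V = 2.9²·167 = 1404.47.
σ²_R = (-3.87)²·1404.47 = 21034.606743.
σ²_Z = 7²·21034.606743 = 1030695.730407.

σ²_Z = 1030695.730407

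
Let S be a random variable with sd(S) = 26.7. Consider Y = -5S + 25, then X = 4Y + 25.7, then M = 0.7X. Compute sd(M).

sd(Y) = |-5|·26.7 = 133.5.
sd(X) = |4|·133.5 = 534.
sd(M) = |0.7|·534 = 373.8.

sd(M) = 373.8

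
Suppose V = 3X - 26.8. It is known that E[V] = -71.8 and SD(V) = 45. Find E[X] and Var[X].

From V = 3X - 26.8: E[V] = a·E[X] + b, so E[X] = (E[V] − b)/a = (-71.8 − (-26.8))/3 = -15.
Var[V] = 45² = 2025.
Var[V] = a²·Var[X], so Var[X] = 2025/3² = 225.

E[X] = -15, Var[X] = 225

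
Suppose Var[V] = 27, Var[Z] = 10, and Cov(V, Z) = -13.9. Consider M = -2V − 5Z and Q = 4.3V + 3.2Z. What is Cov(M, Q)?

Cov(M, Q) = -4.39

By bilinearity, Cov(M, Q) = ac·Var[V] + bd·Var[Z] + (ad+bc)·Cov(V, Z), with a=-2, b=-5, c=4.3, d=3.2.
ac·Var[V] = (-2)·4.3·27 = -232.2
bd·Var[Z] = (-5)·3.2·10 = -160
(ad+bc)·Cov(V, Z) = (-27.9)·(-13.9) = 387.81
Cov(M, Q) = -232.2 + (-160) + 387.81 = -4.39.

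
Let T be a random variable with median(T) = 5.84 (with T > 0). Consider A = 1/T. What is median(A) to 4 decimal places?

1/T is monotone on this domain, so median(A) = 1/(5.84) ≈ 0.1712.

median(A) = 0.1712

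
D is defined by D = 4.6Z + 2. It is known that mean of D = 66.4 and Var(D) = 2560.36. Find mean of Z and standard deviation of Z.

mean of Z = 14, standard deviation of Z = 11

From D = 4.6Z + 2: mean of D = a·mean of Z + b, so mean of Z = (mean of D − b)/a = (66.4 − 2)/4.6 = 14.
standard deviation of D = √2560.36 = 50.6.
standard deviation of D = |a|·standard deviation of Z, so standard deviation of Z = 50.6/|4.6| = 11.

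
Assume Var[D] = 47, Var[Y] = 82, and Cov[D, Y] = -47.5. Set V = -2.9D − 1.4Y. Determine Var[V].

Var[V] = 170.29

Var[V] = a²·Var[D] + b²·Var[Y] + 2ab·Cov[D, Y] with a = -2.9, b = -1.4.
= (-2.9)²·47 + (-1.4)²·82 + 2·(-2.9)·(-1.4)·(-47.5)
= 395.27 + 160.72 + (-385.7) = 170.29.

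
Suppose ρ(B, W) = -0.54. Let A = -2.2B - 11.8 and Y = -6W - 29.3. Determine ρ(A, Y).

Linear rescalings preserve correlation up to sign; here the slopes -2.2 and -6 have the same sign, so ρ(A, Y) = ρ(B, W) = -0.54.

ρ(A, Y) = -0.54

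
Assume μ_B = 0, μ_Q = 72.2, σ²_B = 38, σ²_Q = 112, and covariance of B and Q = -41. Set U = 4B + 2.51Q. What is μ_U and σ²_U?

μ_U = 4·μ_B + 2.51·μ_Q = 4·0 + 2.51·72.2 = 181.222.
σ²_U = a²·σ²_B + b²·σ²_Q + 2ab·covariance of B and Q with a = 4, b = 2.51.
= 4²·38 + 2.51²·112 + 2·4·2.51·(-41)
= 608 + 705.6112 + (-823.28) = 490.3312.

μ_U = 181.222, σ²_U = 490.3312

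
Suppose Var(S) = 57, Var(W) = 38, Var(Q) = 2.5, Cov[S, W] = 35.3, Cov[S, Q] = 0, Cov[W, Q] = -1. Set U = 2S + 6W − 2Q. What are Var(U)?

Var(U) = a²·Var(S) + b²·Var(W) + c²·Var(Q) + 2ab·Cov[S, W] + 2ac·Cov[S, Q] + 2bc·Cov[W, Q], with a = 2, b = 6, c = -2.
= 228 + 1368 + 10 + 847.2 + 0 + 24
= 2477.2.

Var(U) = 2477.2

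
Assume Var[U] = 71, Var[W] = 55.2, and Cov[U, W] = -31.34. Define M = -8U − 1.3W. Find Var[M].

Var[M] = 3985.416

Var[M] = a²·Var[U] + b²·Var[W] + 2ab·Cov[U, W] with a = -8, b = -1.3.
= (-8)²·71 + (-1.3)²·55.2 + 2·(-8)·(-1.3)·(-31.34)
= 4544 + 93.288 + (-651.872) = 3985.416.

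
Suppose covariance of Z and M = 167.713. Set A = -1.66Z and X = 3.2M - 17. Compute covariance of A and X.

covariance of A and X = a·c·covariance of Z and M = (-1.66)·3.2·167.713 = -890.891456. Additive constants drop out.

covariance of A and X = -890.891456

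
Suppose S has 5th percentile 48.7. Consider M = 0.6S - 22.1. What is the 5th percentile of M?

5th percentile of M = 7.12

Since a = 0.6 > 0 the transformation is increasing, so the 5th percentile of M = a·(P_{5} of S) + b = 0.6·48.7 + (-22.1) = 7.12.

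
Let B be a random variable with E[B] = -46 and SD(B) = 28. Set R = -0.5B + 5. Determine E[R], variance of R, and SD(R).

R = -0.5B + 5 is linear with a = -0.5, b = 5.
E[R] = a·E[B] + b = (-0.5)·(-46) + 5 = 28.
variance of B = 28² = 784.
variance of R = a²·variance of B = (-0.5)²·784 = 196 (the additive constant 5 does not affect variance).
SD(R) = |a|·SD(B) = |-0.5|·28 = 14.

E[R] = 28, variance of R = 196, SD(R) = 14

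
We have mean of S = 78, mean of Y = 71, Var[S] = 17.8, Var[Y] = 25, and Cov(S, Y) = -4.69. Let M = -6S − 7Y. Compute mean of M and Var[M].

mean of M = -965, Var[M] = 1471.84

mean of M = (-6)·mean of S + (-7)·mean of Y = (-6)·78 + (-7)·71 = -965.
Var[M] = a²·Var[S] + b²·Var[Y] + 2ab·Cov(S, Y) with a = -6, b = -7.
= (-6)²·17.8 + (-7)²·25 + 2·(-6)·(-7)·(-4.69)
= 640.8 + 1225 + (-393.96) = 1471.84.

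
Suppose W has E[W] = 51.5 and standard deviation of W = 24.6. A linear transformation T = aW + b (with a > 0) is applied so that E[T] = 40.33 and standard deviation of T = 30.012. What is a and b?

standard deviation of T = a·standard deviation of W (a > 0), so a = 30.012/24.6 = 1.22.
E[T] = a·E[W] + b, so b = 40.33 − 1.22·51.5 = -22.5.

a = 1.22, b = -22.5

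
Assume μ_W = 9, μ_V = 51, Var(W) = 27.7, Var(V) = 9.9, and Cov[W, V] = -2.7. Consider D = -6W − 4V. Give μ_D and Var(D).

μ_D = -258, Var(D) = 1026

μ_D = (-6)·μ_W + (-4)·μ_V = (-6)·9 + (-4)·51 = -258.
Var(D) = a²·Var(W) + b²·Var(V) + 2ab·Cov[W, V] with a = -6, b = -4.
= (-6)²·27.7 + (-4)²·9.9 + 2·(-6)·(-4)·(-2.7)
= 997.2 + 158.4 + (-129.6) = 1026.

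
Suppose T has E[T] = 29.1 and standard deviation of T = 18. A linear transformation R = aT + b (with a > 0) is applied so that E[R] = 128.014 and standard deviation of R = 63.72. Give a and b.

standard deviation of R = a·standard deviation of T (a > 0), so a = 63.72/18 = 3.54.
E[R] = a·E[T] + b, so b = 128.014 − 3.54·29.1 = 25.

a = 3.54, b = 25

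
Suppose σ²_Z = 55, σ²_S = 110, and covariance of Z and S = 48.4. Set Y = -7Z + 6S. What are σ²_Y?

σ²_Y = 2589.4

σ²_Y = a²·σ²_Z + b²·σ²_S + 2ab·covariance of Z and S with a = -7, b = 6.
= (-7)²·55 + 6²·110 + 2·(-7)·6·48.4
= 2695 + 3960 + (-4065.6) = 2589.4.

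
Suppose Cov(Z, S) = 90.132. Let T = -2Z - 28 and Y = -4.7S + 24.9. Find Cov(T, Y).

Cov(T, Y) = 847.2408

Cov(T, Y) = a·c·Cov(Z, S) = (-2)·(-4.7)·90.132 = 847.2408. Additive constants drop out.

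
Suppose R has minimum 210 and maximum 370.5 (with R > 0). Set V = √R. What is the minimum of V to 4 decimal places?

√R is increasing on this domain, so min(V) comes from min(R) = 210: min(V) = √(210) ≈ 14.4914.

min(V) = 14.4914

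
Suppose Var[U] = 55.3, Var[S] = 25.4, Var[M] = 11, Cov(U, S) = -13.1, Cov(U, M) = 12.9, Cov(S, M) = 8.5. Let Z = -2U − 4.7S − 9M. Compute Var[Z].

Var[Z] = 2610.506

Var[Z] = a²·Var[U] + b²·Var[S] + c²·Var[M] + 2ab·Cov(U, S) + 2ac·Cov(U, M) + 2bc·Cov(S, M), with a = -2, b = -4.7, c = -9.
= 221.2 + 561.086 + 891 + (-246.28) + 464.4 + 719.1
= 2610.506.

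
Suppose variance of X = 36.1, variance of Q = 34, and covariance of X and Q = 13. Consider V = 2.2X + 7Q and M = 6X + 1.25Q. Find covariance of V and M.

covariance of V and M = 1355.77

By bilinearity, covariance of V and M = ac·variance of X + bd·variance of Q + (ad+bc)·covariance of X and Q, with a=2.2, b=7, c=6, d=1.25.
ac·variance of X = 2.2·6·36.1 = 476.52
bd·variance of Q = 7·1.25·34 = 297.5
(ad+bc)·covariance of X and Q = (44.75)·13 = 581.75
covariance of V and M = 476.52 + 297.5 + 581.75 = 1355.77.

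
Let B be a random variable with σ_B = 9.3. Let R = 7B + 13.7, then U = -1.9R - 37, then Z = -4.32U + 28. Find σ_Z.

σ_Z = 534.3408

σ_R = |7|·9.3 = 65.1.
σ_U = |-1.9|·65.1 = 123.69.
σ_Z = |-4.32|·123.69 = 534.3408.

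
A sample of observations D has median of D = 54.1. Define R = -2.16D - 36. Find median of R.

median of R = -152.856

A linear map preserves order up to sign, so median of R = a·median of D + b = (-2.16)·54.1 + (-36) = -152.856.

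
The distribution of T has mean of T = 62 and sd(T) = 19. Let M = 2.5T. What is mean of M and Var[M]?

M = 2.5T is linear with a = 2.5, b = 0.
mean of M = a·mean of T + b = 2.5·62 = 155.
Var[T] = 19² = 361.
Var[M] = a²·Var[T] = 2.5²·361 = 2256.25.

mean of M = 155, Var[M] = 2256.25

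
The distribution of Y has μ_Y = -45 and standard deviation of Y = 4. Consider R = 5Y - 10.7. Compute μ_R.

R = 5Y - 10.7 is linear with a = 5, b = -10.7.
μ_R = a·μ_Y + b = 5·(-45) + (-10.7) = -235.7.

μ_R = -235.7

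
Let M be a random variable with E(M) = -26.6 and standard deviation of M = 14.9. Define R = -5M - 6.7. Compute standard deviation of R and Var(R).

standard deviation of R = 74.5, Var(R) = 5550.25

R = -5M - 6.7 is linear with a = -5, b = -6.7.
standard deviation of R = |a|·standard deviation of M = |-5|·14.9 = 74.5.
Var(M) = 14.9² = 222.01.
Var(R) = a²·Var(M) = (-5)²·222.01 = 5550.25 (the additive constant -6.7 does not affect variance).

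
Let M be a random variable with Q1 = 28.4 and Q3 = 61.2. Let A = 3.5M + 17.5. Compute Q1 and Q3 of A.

Q1(A) = 116.9, Q3(A) = 231.7

a = 3.5 > 0: Q1(A) = a·Q1(M)+b = 116.9, Q3(A) = a·Q3(M)+b = 231.7.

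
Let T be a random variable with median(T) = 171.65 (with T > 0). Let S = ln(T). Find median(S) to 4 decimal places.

ln(T) is monotone on this domain, so median(S) = ln(171.65) ≈ 5.1455.

median(S) = 5.1455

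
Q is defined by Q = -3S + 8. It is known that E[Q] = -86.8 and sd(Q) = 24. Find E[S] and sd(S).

E[S] = 31.6, sd(S) = 8

From Q = -3S + 8: E[Q] = a·E[S] + b, so E[S] = (E[Q] − b)/a = (-86.8 − 8)/(-3) = 31.6.
sd(Q) = |a|·sd(S), so sd(S) = 24/|-3| = 8.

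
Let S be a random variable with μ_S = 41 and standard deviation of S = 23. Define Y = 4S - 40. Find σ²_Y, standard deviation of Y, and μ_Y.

σ²_Y = 8464, standard deviation of Y = 92, μ_Y = 124

Y = 4S - 40 is linear with a = 4, b = -40.
σ²_S = 23² = 529.
σ²_Y = a²·σ²_S = 4²·529 = 8464 (the additive constant -40 does not affect variance).
standard deviation of Y = |a|·standard deviation of S = |4|·23 = 92.
μ_Y = a·μ_S + b = 4·41 + (-40) = 124.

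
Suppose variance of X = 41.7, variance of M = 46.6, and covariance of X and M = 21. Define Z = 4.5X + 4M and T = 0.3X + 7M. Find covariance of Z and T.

covariance of Z and T = 2047.795

By bilinearity, covariance of Z and T = ac·variance of X + bd·variance of M + (ad+bc)·covariance of X and M, with a=4.5, b=4, c=0.3, d=7.
ac·variance of X = 4.5·0.3·41.7 = 56.295
bd·variance of M = 4·7·46.6 = 1304.8
(ad+bc)·covariance of X and M = (32.7)·21 = 686.7
covariance of Z and T = 56.295 + 1304.8 + 686.7 = 2047.795.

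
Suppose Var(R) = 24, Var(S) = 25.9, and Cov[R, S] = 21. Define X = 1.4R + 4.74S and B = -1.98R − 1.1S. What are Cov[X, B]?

By bilinearity, Cov[X, B] = ac·Var(R) + bd·Var(S) + (ad+bc)·Cov[R, S], with a=1.4, b=4.74, c=-1.98, d=-1.1.
ac·Var(R) = 1.4·(-1.98)·24 = -66.528
bd·Var(S) = 4.74·(-1.1)·25.9 = -135.0426
(ad+bc)·Cov[R, S] = (-10.9252)·21 = -229.4292
Cov[X, B] = -66.528 + (-135.0426) + (-229.4292) = -430.9998.

Cov[X, B] = -430.9998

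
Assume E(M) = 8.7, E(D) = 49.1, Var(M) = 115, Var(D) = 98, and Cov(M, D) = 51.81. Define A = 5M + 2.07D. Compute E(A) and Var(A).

E(A) = 145.137, Var(A) = 4367.3872

E(A) = 5·E(M) + 2.07·E(D) = 5·8.7 + 2.07·49.1 = 145.137.
Var(A) = a²·Var(M) + b²·Var(D) + 2ab·Cov(M, D) with a = 5, b = 2.07.
= 5²·115 + 2.07²·98 + 2·5·2.07·51.81
= 2875 + 419.9202 + 1072.467 = 4367.3872.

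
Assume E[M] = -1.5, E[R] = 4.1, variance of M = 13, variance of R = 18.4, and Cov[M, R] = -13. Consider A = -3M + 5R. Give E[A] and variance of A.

E[A] = 25, variance of A = 967

E[A] = (-3)·E[M] + 5·E[R] = (-3)·(-1.5) + 5·4.1 = 25.
variance of A = a²·variance of M + b²·variance of R + 2ab·Cov[M, R] with a = -3, b = 5.
= (-3)²·13 + 5²·18.4 + 2·(-3)·5·(-13)
= 117 + 460 + 390 = 967.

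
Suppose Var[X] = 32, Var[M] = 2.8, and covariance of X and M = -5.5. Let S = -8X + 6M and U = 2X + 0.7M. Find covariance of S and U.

By bilinearity, covariance of S and U = ac·Var[X] + bd·Var[M] + (ad+bc)·covariance of X and M, with a=-8, b=6, c=2, d=0.7.
ac·Var[X] = (-8)·2·32 = -512
bd·Var[M] = 6·0.7·2.8 = 11.76
(ad+bc)·covariance of X and M = (6.4)·(-5.5) = -35.2
covariance of S and U = -512 + 11.76 + (-35.2) = -535.44.

covariance of S and U = -535.44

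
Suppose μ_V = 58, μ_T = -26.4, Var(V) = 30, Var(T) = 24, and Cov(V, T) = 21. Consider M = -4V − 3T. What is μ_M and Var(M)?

μ_M = (-4)·μ_V + (-3)·μ_T = (-4)·58 + (-3)·(-26.4) = -152.8.
Var(M) = a²·Var(V) + b²·Var(T) + 2ab·Cov(V, T) with a = -4, b = -3.
= (-4)²·30 + (-3)²·24 + 2·(-4)·(-3)·21
= 480 + 216 + 504 = 1200.

μ_M = -152.8, Var(M) = 1200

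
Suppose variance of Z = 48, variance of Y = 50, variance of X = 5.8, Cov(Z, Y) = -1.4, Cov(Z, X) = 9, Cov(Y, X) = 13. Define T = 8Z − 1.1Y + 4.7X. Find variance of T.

variance of T = a²·variance of Z + b²·variance of Y + c²·variance of X + 2ab·Cov(Z, Y) + 2ac·Cov(Z, X) + 2bc·Cov(Y, X), with a = 8, b = -1.1, c = 4.7.
= 3072 + 60.5 + 128.122 + 24.64 + 676.8 + (-134.42)
= 3827.642.

variance of T = 3827.642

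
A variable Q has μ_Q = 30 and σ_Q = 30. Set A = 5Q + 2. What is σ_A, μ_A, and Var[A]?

σ_A = 150, μ_A = 152, Var[A] = 22500

A = 5Q + 2 is linear with a = 5, b = 2.
σ_A = |a|·σ_Q = |5|·30 = 150.
μ_A = a·μ_Q + b = 5·30 + 2 = 152.
Var[Q] = 30² = 900.
Var[A] = a²·Var[Q] = 5²·900 = 22500 (the additive constant 2 does not affect variance).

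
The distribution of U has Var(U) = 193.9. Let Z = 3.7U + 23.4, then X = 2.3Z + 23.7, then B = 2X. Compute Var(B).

Var(B) = 56169.02956

Var(Z) = 3.7²·193.9 = 2654.491.
Var(X) = 2.3²·2654.491 = 14042.25739.
Var(B) = 2²·14042.25739 = 56169.02956.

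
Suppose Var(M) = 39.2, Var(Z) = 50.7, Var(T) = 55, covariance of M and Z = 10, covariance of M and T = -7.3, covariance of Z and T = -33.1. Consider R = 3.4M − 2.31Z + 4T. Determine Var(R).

Var(R) = a²·Var(M) + b²·Var(Z) + c²·Var(T) + 2ab·covariance of M and Z + 2ac·covariance of M and T + 2bc·covariance of Z and T, with a = 3.4, b = -2.31, c = 4.
= 453.152 + 270.54027 + 880 + (-157.08) + (-198.56) + 611.688
= 1859.74027.

Var(R) = 1859.74027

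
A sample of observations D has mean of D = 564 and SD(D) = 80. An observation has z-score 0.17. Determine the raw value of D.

D = mean of D + z·SD(D) = 564 + 0.17·80 = 577.6.

D = 577.6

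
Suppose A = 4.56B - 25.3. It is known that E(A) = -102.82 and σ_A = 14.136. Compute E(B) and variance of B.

From A = 4.56B - 25.3: E(A) = a·E(B) + b, so E(B) = (E(A) − b)/a = (-102.82 − (-25.3))/4.56 = -17.
variance of A = 14.136² = 199.826496.
variance of A = a²·variance of B, so variance of B = 199.826496/4.56² = 9.61.

E(B) = -17, variance of B = 9.61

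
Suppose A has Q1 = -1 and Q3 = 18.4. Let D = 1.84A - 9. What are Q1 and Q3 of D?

a = 1.84 > 0: Q1(D) = a·Q1(A)+b = -10.84, Q3(D) = a·Q3(A)+b = 24.856.

Q1(D) = -10.84, Q3(D) = 24.856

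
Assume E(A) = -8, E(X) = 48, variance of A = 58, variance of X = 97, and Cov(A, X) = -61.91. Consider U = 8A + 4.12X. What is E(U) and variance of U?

E(U) = 8·E(A) + 4.12·E(X) = 8·(-8) + 4.12·48 = 133.76.
variance of U = a²·variance of A + b²·variance of X + 2ab·Cov(A, X) with a = 8, b = 4.12.
= 8²·58 + 4.12²·97 + 2·8·4.12·(-61.91)
= 3712 + 1646.5168 + (-4081.1072) = 1277.4096.

E(U) = 133.76, variance of U = 1277.4096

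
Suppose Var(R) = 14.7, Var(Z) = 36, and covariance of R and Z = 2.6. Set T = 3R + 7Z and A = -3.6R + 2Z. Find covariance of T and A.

By bilinearity, covariance of T and A = ac·Var(R) + bd·Var(Z) + (ad+bc)·covariance of R and Z, with a=3, b=7, c=-3.6, d=2.
ac·Var(R) = 3·(-3.6)·14.7 = -158.76
bd·Var(Z) = 7·2·36 = 504
(ad+bc)·covariance of R and Z = (-19.2)·2.6 = -49.92
covariance of T and A = -158.76 + 504 + (-49.92) = 295.32.

covariance of T and A = 295.32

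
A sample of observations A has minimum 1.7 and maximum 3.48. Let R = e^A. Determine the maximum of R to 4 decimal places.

max(R) = 32.4597

e^A is increasing on this domain, so max(R) comes from max(A) = 3.48: max(R) = exp(3.48) ≈ 32.4597.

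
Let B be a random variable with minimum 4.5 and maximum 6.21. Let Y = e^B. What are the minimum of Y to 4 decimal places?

e^B is increasing on this domain, so min(Y) comes from min(B) = 4.5: min(Y) = exp(4.5) ≈ 90.0171.

min(Y) = 90.0171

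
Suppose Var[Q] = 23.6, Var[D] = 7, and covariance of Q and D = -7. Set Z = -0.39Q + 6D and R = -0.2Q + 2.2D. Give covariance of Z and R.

By bilinearity, covariance of Z and R = ac·Var[Q] + bd·Var[D] + (ad+bc)·covariance of Q and D, with a=-0.39, b=6, c=-0.2, d=2.2.
ac·Var[Q] = (-0.39)·(-0.2)·23.6 = 1.8408
bd·Var[D] = 6·2.2·7 = 92.4
(ad+bc)·covariance of Q and D = (-2.058)·(-7) = 14.406
covariance of Z and R = 1.8408 + 92.4 + 14.406 = 108.6468.

covariance of Z and R = 108.6468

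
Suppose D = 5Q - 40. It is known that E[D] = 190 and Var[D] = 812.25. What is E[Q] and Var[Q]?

E[Q] = 46, Var[Q] = 32.49

From D = 5Q - 40: E[D] = a·E[Q] + b, so E[Q] = (E[D] − b)/a = (190 − (-40))/5 = 46.
Var[D] = a²·Var[Q], so Var[Q] = 812.25/5² = 32.49.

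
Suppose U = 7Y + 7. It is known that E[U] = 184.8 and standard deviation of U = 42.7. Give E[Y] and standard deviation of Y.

E[Y] = 25.4, standard deviation of Y = 6.1

From U = 7Y + 7: E[U] = a·E[Y] + b, so E[Y] = (E[U] − b)/a = (184.8 − 7)/7 = 25.4.
standard deviation of U = |a|·standard deviation of Y, so standard deviation of Y = 42.7/|7| = 6.1.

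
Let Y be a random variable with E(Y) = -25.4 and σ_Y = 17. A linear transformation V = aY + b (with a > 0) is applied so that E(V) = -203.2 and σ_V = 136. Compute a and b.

σ_V = a·σ_Y (a > 0), so a = 136/17 = 8.
E(V) = a·E(Y) + b, so b = -203.2 − 8·(-25.4) = 0.

a = 8, b = 0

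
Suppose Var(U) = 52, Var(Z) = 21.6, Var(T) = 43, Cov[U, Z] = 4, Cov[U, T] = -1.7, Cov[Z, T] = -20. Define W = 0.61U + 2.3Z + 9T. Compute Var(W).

Var(W) = a²·Var(U) + b²·Var(Z) + c²·Var(T) + 2ab·Cov[U, Z] + 2ac·Cov[U, T] + 2bc·Cov[Z, T], with a = 0.61, b = 2.3, c = 9.
= 19.3492 + 114.264 + 3483 + 11.224 + (-18.666) + (-828)
= 2781.1712.

Var(W) = 2781.1712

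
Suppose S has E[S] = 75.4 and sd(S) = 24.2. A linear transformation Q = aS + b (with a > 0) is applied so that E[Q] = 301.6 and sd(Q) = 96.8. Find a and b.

sd(Q) = a·sd(S) (a > 0), so a = 96.8/24.2 = 4.
E[Q] = a·E[S] + b, so b = 301.6 − 4·75.4 = 0.

a = 4, b = 0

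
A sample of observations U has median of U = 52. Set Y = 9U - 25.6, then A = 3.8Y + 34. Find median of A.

median of Y = 9·52 + (-25.6) = 442.4.
median of A = 3.8·442.4 + 34 = 1715.12.

median of A = 1715.12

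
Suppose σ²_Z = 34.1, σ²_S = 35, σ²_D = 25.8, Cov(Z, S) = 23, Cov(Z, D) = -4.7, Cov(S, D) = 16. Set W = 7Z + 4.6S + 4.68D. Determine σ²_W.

σ²_W = a²·σ²_Z + b²·σ²_S + c²·σ²_D + 2ab·Cov(Z, S) + 2ac·Cov(Z, D) + 2bc·Cov(S, D), with a = 7, b = 4.6, c = 4.68.
= 1670.9 + 740.6 + 565.08192 + 1481.2 + (-307.944) + 688.896
= 4838.73392.

σ²_W = 4838.73392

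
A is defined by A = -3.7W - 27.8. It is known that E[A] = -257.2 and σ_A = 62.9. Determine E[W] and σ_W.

E[W] = 62, σ_W = 17

From A = -3.7W - 27.8: E[A] = a·E[W] + b, so E[W] = (E[A] − b)/a = (-257.2 − (-27.8))/(-3.7) = 62.
σ_A = |a|·σ_W, so σ_W = 62.9/|-3.7| = 17.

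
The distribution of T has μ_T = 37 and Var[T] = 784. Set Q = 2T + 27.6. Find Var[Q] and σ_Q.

Var[Q] = 3136, σ_Q = 56

Q = 2T + 27.6 is linear with a = 2, b = 27.6.
Var[Q] = a²·Var[T] = 2²·784 = 3136 (the additive constant 27.6 does not affect variance).
σ_T = √784 = 28.
σ_Q = |a|·σ_T = |2|·28 = 56.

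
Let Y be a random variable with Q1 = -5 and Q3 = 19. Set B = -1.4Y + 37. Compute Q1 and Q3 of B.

Q1(B) = 10.4, Q3(B) = 44

a = -1.4 < 0 reverses order: Q1(B) comes from Q3(Y), Q3(B) from Q1(Y).
Q1(B) = (-1.4)·19 + 37 = 10.4; Q3(B) = (-1.4)·(-5) + 37 = 44.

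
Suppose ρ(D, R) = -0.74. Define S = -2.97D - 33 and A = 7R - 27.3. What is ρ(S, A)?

ρ(S, A) = 0.74

Linear rescalings preserve |correlation|; the slopes -2.97 and 7 have opposite signs, so the correlation flips sign: ρ(S, A) = −ρ(D, R) = 0.74.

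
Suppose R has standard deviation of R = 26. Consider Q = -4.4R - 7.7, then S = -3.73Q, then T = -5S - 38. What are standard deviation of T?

standard deviation of Q = |-4.4|·26 = 114.4.
standard deviation of S = |-3.73|·114.4 = 426.712.
standard deviation of T = |-5|·426.712 = 2133.56.

standard deviation of T = 2133.56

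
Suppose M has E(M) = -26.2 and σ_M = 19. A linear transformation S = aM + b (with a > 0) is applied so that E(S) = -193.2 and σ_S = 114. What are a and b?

σ_S = a·σ_M (a > 0), so a = 114/19 = 6.
E(S) = a·E(M) + b, so b = -193.2 − 6·(-26.2) = -36.

a = 6, b = -36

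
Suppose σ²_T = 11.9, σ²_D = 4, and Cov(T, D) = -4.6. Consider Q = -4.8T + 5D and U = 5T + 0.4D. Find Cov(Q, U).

By bilinearity, Cov(Q, U) = ac·σ²_T + bd·σ²_D + (ad+bc)·Cov(T, D), with a=-4.8, b=5, c=5, d=0.4.
ac·σ²_T = (-4.8)·5·11.9 = -285.6
bd·σ²_D = 5·0.4·4 = 8
(ad+bc)·Cov(T, D) = (23.08)·(-4.6) = -106.168
Cov(Q, U) = -285.6 + 8 + (-106.168) = -383.768.

Cov(Q, U) = -383.768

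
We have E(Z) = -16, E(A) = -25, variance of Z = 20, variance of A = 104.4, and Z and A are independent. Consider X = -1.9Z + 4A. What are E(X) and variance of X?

E(X) = -69.6, variance of X = 1742.6

E(X) = (-1.9)·E(Z) + 4·E(A) = (-1.9)·(-16) + 4·(-25) = -69.6.
variance of X = a²·variance of Z + b²·variance of A + 2ab·Cov(Z, A) with a = -1.9, b = 4.
Independence gives Cov(Z, A) = 0.
= (-1.9)²·20 + 4²·104.4 + 2·(-1.9)·4·0
= 72.2 + 1670.4 + 0 = 1742.6.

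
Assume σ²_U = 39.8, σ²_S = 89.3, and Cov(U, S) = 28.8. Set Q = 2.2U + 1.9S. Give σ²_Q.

σ²_Q = 755.773

σ²_Q = a²·σ²_U + b²·σ²_S + 2ab·Cov(U, S) with a = 2.2, b = 1.9.
= 2.2²·39.8 + 1.9²·89.3 + 2·2.2·1.9·28.8
= 192.632 + 322.373 + 240.768 = 755.773.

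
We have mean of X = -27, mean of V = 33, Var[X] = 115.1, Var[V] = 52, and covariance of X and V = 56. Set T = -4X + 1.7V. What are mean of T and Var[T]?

mean of T = (-4)·mean of X + 1.7·mean of V = (-4)·(-27) + 1.7·33 = 164.1.
Var[T] = a²·Var[X] + b²·Var[V] + 2ab·covariance of X and V with a = -4, b = 1.7.
= (-4)²·115.1 + 1.7²·52 + 2·(-4)·1.7·56
= 1841.6 + 150.28 + (-761.6) = 1230.28.

mean of T = 164.1, Var[T] = 1230.28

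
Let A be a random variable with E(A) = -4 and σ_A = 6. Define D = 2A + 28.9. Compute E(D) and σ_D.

D = 2A + 28.9 is linear with a = 2, b = 28.9.
E(D) = a·E(A) + b = 2·(-4) + 28.9 = 20.9.
σ_D = |a|·σ_A = |2|·6 = 12.

E(D) = 20.9, σ_D = 12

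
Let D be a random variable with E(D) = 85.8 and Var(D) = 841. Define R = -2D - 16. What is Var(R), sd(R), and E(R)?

Var(R) = 3364, sd(R) = 58, E(R) = -187.6

R = -2D - 16 is linear with a = -2, b = -16.
Var(R) = a²·Var(D) = (-2)²·841 = 3364 (the additive constant -16 does not affect variance).
sd(D) = √841 = 29.
sd(R) = |a|·sd(D) = |-2|·29 = 58.
E(R) = a·E(D) + b = (-2)·85.8 + (-16) = -187.6.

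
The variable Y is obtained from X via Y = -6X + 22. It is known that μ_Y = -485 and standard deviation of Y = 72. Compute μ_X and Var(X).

μ_X = 84.5, Var(X) = 144

From Y = -6X + 22: μ_Y = a·μ_X + b, so μ_X = (μ_Y − b)/a = (-485 − 22)/(-6) = 84.5.
Var(Y) = 72² = 5184.
Var(Y) = a²·Var(X), so Var(X) = 5184/(-6)² = 144.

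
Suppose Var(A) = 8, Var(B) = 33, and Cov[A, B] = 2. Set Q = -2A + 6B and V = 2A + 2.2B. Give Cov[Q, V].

By bilinearity, Cov[Q, V] = ac·Var(A) + bd·Var(B) + (ad+bc)·Cov[A, B], with a=-2, b=6, c=2, d=2.2.
ac·Var(A) = (-2)·2·8 = -32
bd·Var(B) = 6·2.2·33 = 435.6
(ad+bc)·Cov[A, B] = (7.6)·2 = 15.2
Cov[Q, V] = -32 + 435.6 + 15.2 = 418.8.

Cov[Q, V] = 418.8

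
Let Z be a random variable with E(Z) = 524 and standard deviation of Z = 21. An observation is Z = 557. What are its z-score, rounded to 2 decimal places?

z = 1.57

z = (Z − E(Z)) / standard deviation of Z = (557 − 524) / 21 ≈ 1.57.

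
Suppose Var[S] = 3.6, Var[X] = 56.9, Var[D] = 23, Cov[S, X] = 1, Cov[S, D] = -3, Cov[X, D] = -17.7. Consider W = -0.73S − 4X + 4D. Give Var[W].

Var[W] = 1870.07844

Var[W] = a²·Var[S] + b²·Var[X] + c²·Var[D] + 2ab·Cov[S, X] + 2ac·Cov[S, D] + 2bc·Cov[X, D], with a = -0.73, b = -4, c = 4.
= 1.91844 + 910.4 + 368 + 5.84 + 17.52 + 566.4
= 1870.07844.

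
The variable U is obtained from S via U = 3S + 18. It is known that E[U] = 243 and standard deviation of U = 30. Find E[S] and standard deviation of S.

E[S] = 75, standard deviation of S = 10

From U = 3S + 18: E[U] = a·E[S] + b, so E[S] = (E[U] − b)/a = (243 − 18)/3 = 75.
standard deviation of U = |a|·standard deviation of S, so standard deviation of S = 30/|3| = 10.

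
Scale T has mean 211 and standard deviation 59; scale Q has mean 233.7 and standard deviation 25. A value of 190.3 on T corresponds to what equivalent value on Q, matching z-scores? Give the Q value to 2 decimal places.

z = (190.3 − 211)/59 ≈ -0.3508.
Q = 233.7 + z·25 = 233.7 + (190.3 − 211)·25/59 ≈ 224.93.

Q = 224.93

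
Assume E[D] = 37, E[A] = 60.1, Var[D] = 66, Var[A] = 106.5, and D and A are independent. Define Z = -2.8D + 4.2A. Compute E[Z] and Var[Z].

E[Z] = (-2.8)·E[D] + 4.2·E[A] = (-2.8)·37 + 4.2·60.1 = 148.82.
Var[Z] = a²·Var[D] + b²·Var[A] + 2ab·Cov(D, A) with a = -2.8, b = 4.2.
Independence gives Cov(D, A) = 0.
= (-2.8)²·66 + 4.2²·106.5 + 2·(-2.8)·4.2·0
= 517.44 + 1878.66 + 0 = 2396.1.

E[Z] = 148.82, Var[Z] = 2396.1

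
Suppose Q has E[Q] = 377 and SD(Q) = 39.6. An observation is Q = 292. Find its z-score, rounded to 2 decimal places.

z = (Q − E[Q]) / SD(Q) = (292 − 377) / 39.6 ≈ -2.15.

z = -2.15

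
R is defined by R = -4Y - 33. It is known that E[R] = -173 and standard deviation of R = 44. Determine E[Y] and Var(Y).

From R = -4Y - 33: E[R] = a·E[Y] + b, so E[Y] = (E[R] − b)/a = (-173 − (-33))/(-4) = 35.
Var(R) = 44² = 1936.
Var(R) = a²·Var(Y), so Var(Y) = 1936/(-4)² = 121.

E[Y] = 35, Var(Y) = 121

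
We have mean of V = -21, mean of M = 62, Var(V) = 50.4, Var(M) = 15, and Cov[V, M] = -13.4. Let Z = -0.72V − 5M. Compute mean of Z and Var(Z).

mean of Z = -294.88, Var(Z) = 304.64736

mean of Z = (-0.72)·mean of V + (-5)·mean of M = (-0.72)·(-21) + (-5)·62 = -294.88.
Var(Z) = a²·Var(V) + b²·Var(M) + 2ab·Cov[V, M] with a = -0.72, b = -5.
= (-0.72)²·50.4 + (-5)²·15 + 2·(-0.72)·(-5)·(-13.4)
= 26.12736 + 375 + (-96.48) = 304.64736.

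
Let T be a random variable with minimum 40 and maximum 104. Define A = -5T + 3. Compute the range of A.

Range(A) = 320

Range of T = 104 − 40 = 64.
Range(A) = |a|·Range(T) = |-5|·64 = 320.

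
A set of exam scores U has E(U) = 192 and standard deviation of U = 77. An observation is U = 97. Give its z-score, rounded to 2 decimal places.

z = (U − E(U)) / standard deviation of U = (97 − 192) / 77 ≈ -1.23.

z = -1.23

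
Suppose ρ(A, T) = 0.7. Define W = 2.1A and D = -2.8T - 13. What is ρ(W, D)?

ρ(W, D) = -0.7

Linear rescalings preserve |correlation|; the slopes 2.1 and -2.8 have opposite signs, so the correlation flips sign: ρ(W, D) = −ρ(A, T) = -0.7.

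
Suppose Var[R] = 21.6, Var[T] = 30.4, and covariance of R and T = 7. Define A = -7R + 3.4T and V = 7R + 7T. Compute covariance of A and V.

By bilinearity, covariance of A and V = ac·Var[R] + bd·Var[T] + (ad+bc)·covariance of R and T, with a=-7, b=3.4, c=7, d=7.
ac·Var[R] = (-7)·7·21.6 = -1058.4
bd·Var[T] = 3.4·7·30.4 = 723.52
(ad+bc)·covariance of R and T = (-25.2)·7 = -176.4
covariance of A and V = -1058.4 + 723.52 + (-176.4) = -511.28.

covariance of A and V = -511.28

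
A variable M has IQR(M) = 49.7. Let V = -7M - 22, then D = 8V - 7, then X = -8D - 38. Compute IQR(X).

IQR(X) = 22265.6

IQR(V) = |-7|·49.7 = 347.9.
IQR(D) = |8|·347.9 = 2783.2.
IQR(X) = |-8|·2783.2 = 22265.6.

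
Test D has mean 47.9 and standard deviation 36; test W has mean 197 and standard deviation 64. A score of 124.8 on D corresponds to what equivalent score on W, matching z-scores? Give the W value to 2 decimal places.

W = 333.71

z = (124.8 − 47.9)/36 ≈ 2.1361.
W = 197 + z·64 = 197 + (124.8 − 47.9)·64/36 ≈ 333.71.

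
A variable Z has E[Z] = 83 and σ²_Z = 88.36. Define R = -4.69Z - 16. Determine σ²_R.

σ²_R = 1943.575396

R = -4.69Z - 16 is linear with a = -4.69, b = -16.
σ²_R = a²·σ²_Z = (-4.69)²·88.36 = 1943.575396 (the additive constant -16 does not affect variance).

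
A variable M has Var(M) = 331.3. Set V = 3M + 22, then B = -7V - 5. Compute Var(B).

Var(B) = 146103.3

Var(V) = 3²·331.3 = 2981.7.
Var(B) = (-7)²·2981.7 = 146103.3.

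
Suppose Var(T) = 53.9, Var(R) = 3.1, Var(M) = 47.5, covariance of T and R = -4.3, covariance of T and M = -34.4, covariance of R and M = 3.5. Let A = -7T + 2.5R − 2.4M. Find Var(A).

Var(A) = 1886.735

Var(A) = a²·Var(T) + b²·Var(R) + c²·Var(M) + 2ab·covariance of T and R + 2ac·covariance of T and M + 2bc·covariance of R and M, with a = -7, b = 2.5, c = -2.4.
= 2641.1 + 19.375 + 273.6 + 150.5 + (-1155.84) + (-42)
= 1886.735.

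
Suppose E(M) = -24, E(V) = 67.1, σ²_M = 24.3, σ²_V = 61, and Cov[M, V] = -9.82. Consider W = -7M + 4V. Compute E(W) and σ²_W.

E(W) = 436.4, σ²_W = 2716.62

E(W) = (-7)·E(M) + 4·E(V) = (-7)·(-24) + 4·67.1 = 436.4.
σ²_W = a²·σ²_M + b²·σ²_V + 2ab·Cov[M, V] with a = -7, b = 4.
= (-7)²·24.3 + 4²·61 + 2·(-7)·4·(-9.82)
= 1190.7 + 976 + 549.92 = 2716.62.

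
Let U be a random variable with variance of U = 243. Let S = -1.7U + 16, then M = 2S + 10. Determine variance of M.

variance of M = 2809.08

variance of S = (-1.7)²·243 = 702.27.
variance of M = 2²·702.27 = 2809.08.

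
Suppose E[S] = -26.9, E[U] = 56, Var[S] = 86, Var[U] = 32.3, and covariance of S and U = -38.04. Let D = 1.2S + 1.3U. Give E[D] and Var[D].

E[D] = 40.52, Var[D] = 59.7422

E[D] = 1.2·E[S] + 1.3·E[U] = 1.2·(-26.9) + 1.3·56 = 40.52.
Var[D] = a²·Var[S] + b²·Var[U] + 2ab·covariance of S and U with a = 1.2, b = 1.3.
= 1.2²·86 + 1.3²·32.3 + 2·1.2·1.3·(-38.04)
= 123.84 + 54.587 + (-118.6848) = 59.7422.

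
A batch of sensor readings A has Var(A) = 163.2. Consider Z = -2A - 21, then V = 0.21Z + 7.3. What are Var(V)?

Var(V) = 28.78848

Var(Z) = (-2)²·163.2 = 652.8.
Var(V) = 0.21²·652.8 = 28.78848.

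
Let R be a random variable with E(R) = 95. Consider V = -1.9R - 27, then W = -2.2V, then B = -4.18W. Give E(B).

E(V) = (-1.9)·95 + (-27) = -207.5.
E(W) = (-2.2)·(-207.5) = 456.5.
E(B) = (-4.18)·456.5 = -1908.17.

E(B) = -1908.17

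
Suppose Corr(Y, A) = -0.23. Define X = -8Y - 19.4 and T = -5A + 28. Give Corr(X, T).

Corr(X, T) = -0.23

Linear rescalings preserve correlation up to sign; here the slopes -8 and -5 have the same sign, so Corr(X, T) = Corr(Y, A) = -0.23.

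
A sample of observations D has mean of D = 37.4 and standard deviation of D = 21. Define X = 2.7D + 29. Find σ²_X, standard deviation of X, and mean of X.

X = 2.7D + 29 is linear with a = 2.7, b = 29.
σ²_D = 21² = 441.
σ²_X = a²·σ²_D = 2.7²·441 = 3214.89 (the additive constant 29 does not affect variance).
standard deviation of X = |a|·standard deviation of D = |2.7|·21 = 56.7.
mean of X = a·mean of D + b = 2.7·37.4 + 29 = 129.98.

σ²_X = 3214.89, standard deviation of X = 56.7, mean of X = 129.98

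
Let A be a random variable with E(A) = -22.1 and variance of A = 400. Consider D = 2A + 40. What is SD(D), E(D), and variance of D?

D = 2A + 40 is linear with a = 2, b = 40.
SD(A) = √400 = 20.
SD(D) = |a|·SD(A) = |2|·20 = 40.
E(D) = a·E(A) + b = 2·(-22.1) + 40 = -4.2.
variance of D = a²·variance of A = 2²·400 = 1600 (the additive constant 40 does not affect variance).

SD(D) = 40, E(D) = -4.2, variance of D = 1600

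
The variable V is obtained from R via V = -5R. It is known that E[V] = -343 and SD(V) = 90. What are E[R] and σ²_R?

E[R] = 68.6, σ²_R = 324

From V = -5R: E[V] = a·E[R] + b, so E[R] = (E[V] − b)/a = (-343 − 0)/(-5) = 68.6.
σ²_V = 90² = 8100.
σ²_V = a²·σ²_R, so σ²_R = 8100/(-5)² = 324.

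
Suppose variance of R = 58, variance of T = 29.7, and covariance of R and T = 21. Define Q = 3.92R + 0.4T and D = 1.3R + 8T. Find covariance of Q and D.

covariance of Q and D = 1060.088

By bilinearity, covariance of Q and D = ac·variance of R + bd·variance of T + (ad+bc)·covariance of R and T, with a=3.92, b=0.4, c=1.3, d=8.
ac·variance of R = 3.92·1.3·58 = 295.568
bd·variance of T = 0.4·8·29.7 = 95.04
(ad+bc)·covariance of R and T = (31.88)·21 = 669.48
covariance of Q and D = 295.568 + 95.04 + 669.48 = 1060.088.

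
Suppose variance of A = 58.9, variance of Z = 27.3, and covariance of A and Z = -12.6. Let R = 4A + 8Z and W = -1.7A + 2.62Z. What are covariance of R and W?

covariance of R and W = 211

By bilinearity, covariance of R and W = ac·variance of A + bd·variance of Z + (ad+bc)·covariance of A and Z, with a=4, b=8, c=-1.7, d=2.62.
ac·variance of A = 4·(-1.7)·58.9 = -400.52
bd·variance of Z = 8·2.62·27.3 = 572.208
(ad+bc)·covariance of A and Z = (-3.12)·(-12.6) = 39.312
covariance of R and W = -400.52 + 572.208 + 39.312 = 211.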